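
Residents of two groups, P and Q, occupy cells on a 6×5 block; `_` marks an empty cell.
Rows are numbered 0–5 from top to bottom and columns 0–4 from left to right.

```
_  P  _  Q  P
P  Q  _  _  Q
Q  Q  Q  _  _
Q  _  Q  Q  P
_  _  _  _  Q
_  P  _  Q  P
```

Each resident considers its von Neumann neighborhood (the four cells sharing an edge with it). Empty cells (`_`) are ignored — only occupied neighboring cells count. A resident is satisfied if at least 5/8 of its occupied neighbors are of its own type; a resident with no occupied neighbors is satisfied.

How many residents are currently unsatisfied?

Row 0: (0,1)P 0/1 ✗ · (0,3)Q 0/1 ✗ · (0,4)P 0/2 ✗
Row 1: (1,0)P 0/2 ✗ · (1,1)Q 1/3 ✗ · (1,4)Q 0/1 ✗
Row 2: (2,0)Q 2/3 ✓ · (2,1)Q 3/3 ✓ · (2,2)Q 2/2 ✓
Row 3: (3,0)Q 1/1 ✓ · (3,2)Q 2/2 ✓ · (3,3)Q 1/2 ✗ · (3,4)P 0/2 ✗
Row 4: (4,4)Q 0/2 ✗
Row 5: (5,1)P 0/0 ✓ · (5,3)Q 0/1 ✗ · (5,4)P 0/2 ✗
Unsatisfied: (0,1), (0,3), (0,4), (1,0), (1,1), (1,4), (3,3), (3,4), (4,4), (5,3), (5,4) — 11 in total.

11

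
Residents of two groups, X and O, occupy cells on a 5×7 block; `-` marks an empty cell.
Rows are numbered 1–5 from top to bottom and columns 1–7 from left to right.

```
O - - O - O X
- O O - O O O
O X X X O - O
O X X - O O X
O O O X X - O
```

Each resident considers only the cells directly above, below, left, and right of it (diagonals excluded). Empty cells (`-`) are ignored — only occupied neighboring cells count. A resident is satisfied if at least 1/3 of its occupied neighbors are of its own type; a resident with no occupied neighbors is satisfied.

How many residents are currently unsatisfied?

3

(1,1)O 0/0 ok
(1,4)O 0/0 ok
(1,6)O 1/2 ok
(1,7)X 0/2 unhappy
(2,2)O 1/2 ok
(2,3)O 1/2 ok
(2,5)O 2/2 ok
(2,6)O 3/3 ok
(2,7)O 2/3 ok
(3,1)O 1/2 ok
(3,2)X 2/4 ok
(3,3)X 3/4 ok
(3,4)X 1/2 ok
(3,5)O 2/3 ok
(3,7)O 1/2 ok
(4,1)O 2/3 ok
(4,2)X 2/4 ok
(4,3)X 2/3 ok
(4,5)O 2/3 ok
(4,6)O 1/2 ok
(4,7)X 0/3 unhappy
(5,1)O 2/2 ok
(5,2)O 2/3 ok
(5,3)O 1/3 ok
(5,4)X 1/2 ok
(5,5)X 1/2 ok
(5,7)O 0/1 unhappy
Unsatisfied: (1,7), (4,7), (5,7) — 3 in total.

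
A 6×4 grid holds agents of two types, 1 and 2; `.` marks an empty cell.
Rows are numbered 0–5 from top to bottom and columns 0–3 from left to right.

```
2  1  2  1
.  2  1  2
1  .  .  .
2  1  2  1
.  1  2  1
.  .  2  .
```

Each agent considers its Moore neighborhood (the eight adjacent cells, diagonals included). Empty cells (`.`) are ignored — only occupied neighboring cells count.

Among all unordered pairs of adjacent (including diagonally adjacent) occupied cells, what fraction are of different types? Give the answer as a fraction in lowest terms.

11/16

Scan each occupied cell's neighbors to the right and below (and the two forward diagonals) so each pair is counted once.
Row 0: 2(0,0)–1(0,1)≠ 2(0,0)–2(1,1)= 1(0,1)–2(0,2)≠ 1(0,1)–2(1,1)≠ 1(0,1)–1(1,2)= 2(0,2)–1(0,3)≠ 2(0,2)–1(1,2)≠ 2(0,2)–2(1,3)= 2(0,2)–2(1,1)= 1(0,3)–2(1,3)≠ 1(0,3)–1(1,2)=  → 6/11 unlike.
Row 1: 2(1,1)–1(1,2)≠ 2(1,1)–1(2,0)≠ 1(1,2)–2(1,3)≠  → 3/3 unlike.
Row 2: 1(2,0)–2(3,0)≠ 1(2,0)–1(3,1)=  → 1/2 unlike.
Row 3: 2(3,0)–1(3,1)≠ 2(3,0)–1(4,1)≠ 1(3,1)–2(3,2)≠ 1(3,1)–1(4,1)= 1(3,1)–2(4,2)≠ 2(3,2)–1(3,3)≠ 2(3,2)–2(4,2)= 2(3,2)–1(4,3)≠ 2(3,2)–1(4,1)≠ 1(3,3)–1(4,3)= 1(3,3)–2(4,2)≠  → 8/11 unlike.
Row 4: 1(4,1)–2(4,2)≠ 1(4,1)–2(5,2)≠ 2(4,2)–1(4,3)≠ 2(4,2)–2(5,2)= 1(4,3)–2(5,2)≠  → 4/5 unlike.
Total adjacent occupied pairs: 32; unlike-type pairs: 22.
22/32 reduces to 11/16.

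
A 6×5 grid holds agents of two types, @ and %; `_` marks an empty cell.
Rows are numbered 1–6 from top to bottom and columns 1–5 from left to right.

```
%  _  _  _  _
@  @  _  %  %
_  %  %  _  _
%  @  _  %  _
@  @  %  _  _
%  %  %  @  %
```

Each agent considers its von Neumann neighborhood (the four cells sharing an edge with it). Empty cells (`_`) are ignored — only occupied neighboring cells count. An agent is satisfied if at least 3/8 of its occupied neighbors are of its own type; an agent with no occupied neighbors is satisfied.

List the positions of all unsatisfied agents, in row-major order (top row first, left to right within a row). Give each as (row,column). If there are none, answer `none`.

Row 1: (1,1)% 0/1 not
Row 2: (2,1)@ 1/2 satisfied · (2,2)@ 1/2 satisfied · (2,4)% 1/1 satisfied · (2,5)% 1/1 satisfied
Row 3: (3,2)% 1/3 not · (3,3)% 1/1 satisfied
Row 4: (4,1)% 0/2 not · (4,2)@ 1/3 not · (4,4)% 0/0 satisfied
Row 5: (5,1)@ 1/3 not · (5,2)@ 2/4 satisfied · (5,3)% 1/2 satisfied
Row 6: (6,1)% 1/2 satisfied · (6,2)% 2/3 satisfied · (6,3)% 2/3 satisfied · (6,4)@ 0/2 not · (6,5)% 0/1 not

(1,1), (3,2), (4,1), (4,2), (5,1), (6,4), (6,5)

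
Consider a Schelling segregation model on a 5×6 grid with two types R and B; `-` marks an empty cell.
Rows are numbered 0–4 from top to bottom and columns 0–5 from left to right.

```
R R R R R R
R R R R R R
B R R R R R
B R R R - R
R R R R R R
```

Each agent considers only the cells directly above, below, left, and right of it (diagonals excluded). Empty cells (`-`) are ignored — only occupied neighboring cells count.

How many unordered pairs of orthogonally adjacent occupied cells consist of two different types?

Scan each occupied cell's neighbors to the right and below so each pair is counted once.
Row 0: R(0,0)–R(0,1)= R(0,0)–R(1,0)= R(0,1)–R(0,2)= R(0,1)–R(1,1)= R(0,2)–R(0,3)= R(0,2)–R(1,2)= R(0,3)–R(0,4)= R(0,3)–R(1,3)= R(0,4)–R(0,5)= R(0,4)–R(1,4)= R(0,5)–R(1,5)=  → 0/11 unlike.
Row 1: R(1,0)–R(1,1)= R(1,0)–B(2,0)≠ R(1,1)–R(1,2)= R(1,1)–R(2,1)= R(1,2)–R(1,3)= R(1,2)–R(2,2)= R(1,3)–R(1,4)= R(1,3)–R(2,3)= R(1,4)–R(1,5)= R(1,4)–R(2,4)= R(1,5)–R(2,5)=  → 1/11 unlike.
Row 2: B(2,0)–R(2,1)≠ B(2,0)–B(3,0)= R(2,1)–R(2,2)= R(2,1)–R(3,1)= R(2,2)–R(2,3)= R(2,2)–R(3,2)= R(2,3)–R(2,4)= R(2,3)–R(3,3)= R(2,4)–R(2,5)= R(2,5)–R(3,5)=  → 1/10 unlike.
Row 3: B(3,0)–R(3,1)≠ B(3,0)–R(4,0)≠ R(3,1)–R(3,2)= R(3,1)–R(4,1)= R(3,2)–R(3,3)= R(3,2)–R(4,2)= R(3,3)–R(4,3)= R(3,5)–R(4,5)=  → 2/8 unlike.
Row 4: R(4,0)–R(4,1)= R(4,1)–R(4,2)= R(4,2)–R(4,3)= R(4,3)–R(4,4)= R(4,4)–R(4,5)=  → 0/5 unlike.
Total adjacent occupied pairs: 45; unlike-type pairs: 4.

4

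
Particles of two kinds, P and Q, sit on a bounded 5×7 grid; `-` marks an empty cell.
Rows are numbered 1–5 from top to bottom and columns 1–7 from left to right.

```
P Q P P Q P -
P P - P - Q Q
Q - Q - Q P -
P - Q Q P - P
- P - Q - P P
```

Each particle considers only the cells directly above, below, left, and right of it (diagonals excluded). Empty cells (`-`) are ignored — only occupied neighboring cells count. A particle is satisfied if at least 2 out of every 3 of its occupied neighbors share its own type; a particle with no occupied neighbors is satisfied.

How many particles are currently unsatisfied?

Row 1: (1,1)P 1/2 not · (1,2)Q 0/3 not · (1,3)P 1/2 not · (1,4)P 2/3 satisfied · (1,5)Q 0/2 not · (1,6)P 0/2 not
Row 2: (2,1)P 2/3 satisfied · (2,2)P 1/2 not · (2,4)P 1/1 satisfied · (2,6)Q 1/3 not · (2,7)Q 1/1 satisfied
Row 3: (3,1)Q 0/2 not · (3,3)Q 1/1 satisfied · (3,5)Q 0/2 not · (3,6)P 0/2 not
Row 4: (4,1)P 0/1 not · (4,3)Q 2/2 satisfied · (4,4)Q 2/3 satisfied · (4,5)P 0/2 not · (4,7)P 1/1 satisfied
Row 5: (5,2)P 0/0 satisfied · (5,4)Q 1/1 satisfied · (5,6)P 1/1 satisfied · (5,7)P 2/2 satisfied
Unsatisfied: (1,1), (1,2), (1,3), (1,5), (1,6), (2,2), (2,6), (3,1), (3,5), (3,6), (4,1), (4,5) — 12 in total.

12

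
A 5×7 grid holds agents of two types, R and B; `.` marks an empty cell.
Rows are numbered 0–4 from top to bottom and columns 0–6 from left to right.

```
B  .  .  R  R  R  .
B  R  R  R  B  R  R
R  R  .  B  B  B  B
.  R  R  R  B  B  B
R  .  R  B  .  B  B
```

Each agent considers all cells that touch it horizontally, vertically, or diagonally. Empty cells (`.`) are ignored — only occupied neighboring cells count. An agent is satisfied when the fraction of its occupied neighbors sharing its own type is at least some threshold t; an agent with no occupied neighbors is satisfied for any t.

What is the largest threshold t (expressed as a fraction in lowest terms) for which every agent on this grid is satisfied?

1/4

Row 0: (0,0)B 1/2 · (0,3)R 3/4 · (0,4)R 4/5 · (0,5)R 3/4
Row 1: (1,0)B 1/4 · (1,1)R 3/5 · (1,2)R 4/5 · (1,3)R 3/6 · (1,4)B 3/8 · (1,5)R 3/7 · (1,6)R 2/4
Row 2: (2,0)R 3/4 · (2,1)R 5/6 · (2,3)B 3/7 · (2,4)B 5/8 · (2,5)B 6/8 · (2,6)B 3/5
Row 3: (3,1)R 5/5 · (3,2)R 4/6 · (3,3)R 2/6 · (3,4)B 6/7 · (3,5)B 7/7 · (3,6)B 5/5
Row 4: (4,0)R 1/1 · (4,2)R 3/4 · (4,3)B 1/4 · (4,5)B 4/4 · (4,6)B 3/3
The smallest same-type fraction is 1/4 at (1,0), which reduces to 1/4. Any threshold above that leaves this agent unsatisfied.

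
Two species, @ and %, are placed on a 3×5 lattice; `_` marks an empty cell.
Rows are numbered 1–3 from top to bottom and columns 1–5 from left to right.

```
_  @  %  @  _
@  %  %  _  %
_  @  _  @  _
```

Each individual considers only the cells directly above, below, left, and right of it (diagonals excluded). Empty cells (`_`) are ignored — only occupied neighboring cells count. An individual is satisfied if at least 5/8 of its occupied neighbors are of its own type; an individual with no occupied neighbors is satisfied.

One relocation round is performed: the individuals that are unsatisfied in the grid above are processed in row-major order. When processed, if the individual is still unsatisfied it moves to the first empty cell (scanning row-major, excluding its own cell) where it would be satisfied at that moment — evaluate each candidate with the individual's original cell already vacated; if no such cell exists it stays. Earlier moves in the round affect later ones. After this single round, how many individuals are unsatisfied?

0

Initially unsatisfied (in order): (1,2), (1,3), (1,4), (2,1), (2,2), (3,2).
  (1,2) → (1,1).
  (1,3): no empty cell satisfies it; stays.
  (1,4) → (3,1).
  (2,1): now satisfied by earlier moves; stays.
  (2,2) → (1,4).
  (3,2): now satisfied by earlier moves; stays.
Resulting grid:
@ _ % % _
@ _ % _ %
@ @ _ @ _
All satisfied now.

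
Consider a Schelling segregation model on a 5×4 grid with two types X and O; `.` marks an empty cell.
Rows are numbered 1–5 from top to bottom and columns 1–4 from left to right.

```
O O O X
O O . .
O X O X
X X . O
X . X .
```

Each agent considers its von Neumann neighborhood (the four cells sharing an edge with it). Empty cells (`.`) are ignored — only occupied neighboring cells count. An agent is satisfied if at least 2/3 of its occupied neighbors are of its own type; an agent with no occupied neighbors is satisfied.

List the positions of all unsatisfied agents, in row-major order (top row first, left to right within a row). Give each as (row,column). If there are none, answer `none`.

(1,3), (1,4), (3,1), (3,2), (3,3), (3,4), (4,4)

(1,1)O 2/2 ✓
(1,2)O 3/3 ✓
(1,3)O 1/2 ✗
(1,4)X 0/1 ✗
(2,1)O 3/3 ✓
(2,2)O 2/3 ✓
(3,1)O 1/3 ✗
(3,2)X 1/4 ✗
(3,3)O 0/2 ✗
(3,4)X 0/2 ✗
(4,1)X 2/3 ✓
(4,2)X 2/2 ✓
(4,4)O 0/1 ✗
(5,1)X 1/1 ✓
(5,3)X 0/0 ✓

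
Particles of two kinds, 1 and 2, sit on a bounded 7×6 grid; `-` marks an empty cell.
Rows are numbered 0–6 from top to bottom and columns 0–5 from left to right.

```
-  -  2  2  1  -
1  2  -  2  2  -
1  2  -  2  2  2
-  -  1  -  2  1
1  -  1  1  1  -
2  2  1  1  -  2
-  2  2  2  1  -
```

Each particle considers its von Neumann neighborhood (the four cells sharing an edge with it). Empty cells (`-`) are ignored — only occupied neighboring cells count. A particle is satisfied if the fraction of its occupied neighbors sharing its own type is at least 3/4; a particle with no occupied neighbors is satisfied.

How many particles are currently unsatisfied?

19

Row 0: (0,2)2 1/1 ✓ · (0,3)2 2/3 ✗ · (0,4)1 0/2 ✗
Row 1: (1,0)1 1/2 ✗ · (1,1)2 1/2 ✗ · (1,3)2 3/3 ✓ · (1,4)2 2/3 ✗
Row 2: (2,0)1 1/2 ✗ · (2,1)2 1/2 ✗ · (2,3)2 2/2 ✓ · (2,4)2 4/4 ✓ · (2,5)2 1/2 ✗
Row 3: (3,2)1 1/1 ✓ · (3,4)2 1/3 ✗ · (3,5)1 0/2 ✗
Row 4: (4,0)1 0/1 ✗ · (4,2)1 3/3 ✓ · (4,3)1 3/3 ✓ · (4,4)1 1/2 ✗
Row 5: (5,0)2 1/2 ✗ · (5,1)2 2/3 ✗ · (5,2)1 2/4 ✗ · (5,3)1 2/3 ✗ · (5,5)2 0/0 ✓
Row 6: (6,1)2 2/2 ✓ · (6,2)2 2/3 ✗ · (6,3)2 1/3 ✗ · (6,4)1 0/1 ✗
Unsatisfied: (0,3), (0,4), (1,0), (1,1), (1,4), (2,0), (2,1), (2,5), (3,4), (3,5), (4,0), (4,4), (5,0), (5,1), (5,2), (5,3), (6,2), (6,3), (6,4) — 19 in total.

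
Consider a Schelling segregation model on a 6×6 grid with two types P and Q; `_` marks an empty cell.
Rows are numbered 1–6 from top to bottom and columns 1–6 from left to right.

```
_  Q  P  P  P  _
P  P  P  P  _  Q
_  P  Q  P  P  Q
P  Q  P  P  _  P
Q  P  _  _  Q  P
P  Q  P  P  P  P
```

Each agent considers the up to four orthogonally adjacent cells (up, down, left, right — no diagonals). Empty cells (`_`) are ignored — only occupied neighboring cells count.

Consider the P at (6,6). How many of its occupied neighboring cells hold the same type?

Occupied neighbors of (6,6): (5,6)=P, (6,5)=P.
Same type (P): 2 of 2.

2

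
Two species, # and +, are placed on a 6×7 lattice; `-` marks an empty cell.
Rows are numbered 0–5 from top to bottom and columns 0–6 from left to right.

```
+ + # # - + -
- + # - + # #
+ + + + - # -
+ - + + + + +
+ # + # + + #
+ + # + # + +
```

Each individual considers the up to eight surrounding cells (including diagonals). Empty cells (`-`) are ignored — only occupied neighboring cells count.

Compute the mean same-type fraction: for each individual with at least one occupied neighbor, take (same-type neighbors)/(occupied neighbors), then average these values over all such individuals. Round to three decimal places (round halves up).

(0,0)+ 2/2
(0,1)+ 2/4
(0,2)# 2/4
(0,3)# 2/3
(0,5)+ 1/3
(1,1)+ 5/7
(1,2)# 2/7
(1,4)+ 2/5
(1,5)# 2/4
(1,6)# 2/3
(2,0)+ 3/3
(2,1)+ 5/6
(2,2)+ 5/6
(2,3)+ 5/6
(2,5)# 2/6
(3,0)+ 3/4
(3,2)+ 5/7
(3,3)+ 6/7
(3,4)+ 5/7
(3,5)+ 4/6
(3,6)+ 2/4
(4,0)+ 3/4
(4,1)# 1/7
(4,2)+ 4/7
(4,3)# 2/8
(4,4)+ 6/8
(4,5)+ 6/8
(4,6)# 0/5
(5,0)+ 2/3
(5,1)+ 3/5
(5,2)# 2/5
(5,3)+ 2/5
(5,4)# 1/5
(5,5)+ 3/5
(5,6)+ 2/3
Sum over 35 individuals: 2/2 + 2/4 + 2/4 + 2/3 + 1/3 + 5/7 + 2/7 + 2/5 + 2/4 + 2/3 + 3/3 + 5/6 + 5/6 + 5/6 + 2/6 + 3/4 + 5/7 + 6/7 + 5/7 + 4/6 + 2/4 + 3/4 + 1/7 + 4/7 + 2/8 + 6/8 + 6/8 + 0/5 + 2/3 + 3/5 + 2/5 + 2/5 + 1/5 + 3/5 + 2/3 = 407/20; mean = 407/20 ÷ 35 = 407/700 = 0.581428… → 0.581.

0.581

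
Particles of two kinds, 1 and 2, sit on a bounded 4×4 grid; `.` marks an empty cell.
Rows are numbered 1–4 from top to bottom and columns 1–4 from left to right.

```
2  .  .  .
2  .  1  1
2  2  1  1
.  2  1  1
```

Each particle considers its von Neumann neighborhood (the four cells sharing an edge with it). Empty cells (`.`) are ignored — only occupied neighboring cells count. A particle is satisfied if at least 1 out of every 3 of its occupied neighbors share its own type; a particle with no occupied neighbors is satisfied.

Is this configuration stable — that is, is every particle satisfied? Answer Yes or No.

(1,1)2 1/1 satisfied
(2,1)2 2/2 satisfied
(2,3)1 2/2 satisfied
(2,4)1 2/2 satisfied
(3,1)2 2/2 satisfied
(3,2)2 2/3 satisfied
(3,3)1 3/4 satisfied
(3,4)1 3/3 satisfied
(4,2)2 1/2 satisfied
(4,3)1 2/3 satisfied
(4,4)1 2/2 satisfied
All meet the threshold, so the configuration is stable.

Yes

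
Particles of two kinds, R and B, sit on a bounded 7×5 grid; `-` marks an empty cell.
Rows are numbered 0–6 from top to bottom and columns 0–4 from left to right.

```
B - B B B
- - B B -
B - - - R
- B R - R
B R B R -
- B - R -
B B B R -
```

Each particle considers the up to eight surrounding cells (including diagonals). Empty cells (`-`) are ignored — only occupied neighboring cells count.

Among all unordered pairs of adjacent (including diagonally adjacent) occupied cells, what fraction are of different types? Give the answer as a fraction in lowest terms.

Scan each occupied cell's neighbors to the right and below (and the two forward diagonals) so each pair is counted once.
From row 0: 0 unlike of 7 pairs (running 0/7).
From row 1: 1 unlike of 2 pairs (running 1/9).
From row 2: 0 unlike of 2 pairs (running 1/11).
From row 3: 3 unlike of 8 pairs (running 4/19).
From row 4: 5 unlike of 8 pairs (running 9/27).
From row 5: 1 unlike of 5 pairs (running 10/32).
From row 6: 1 unlike of 3 pairs (running 11/35).
Total adjacent occupied pairs: 35; unlike-type pairs: 11.
11/35 is already in lowest terms.

11/35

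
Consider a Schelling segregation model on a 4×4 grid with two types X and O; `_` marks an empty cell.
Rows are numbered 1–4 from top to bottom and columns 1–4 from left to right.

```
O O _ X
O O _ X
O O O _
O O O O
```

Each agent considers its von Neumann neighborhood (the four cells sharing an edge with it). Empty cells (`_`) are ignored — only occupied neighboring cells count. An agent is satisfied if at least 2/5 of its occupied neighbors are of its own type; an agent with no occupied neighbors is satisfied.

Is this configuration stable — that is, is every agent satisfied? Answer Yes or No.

(1,1)O 2/2 satisfied
(1,2)O 2/2 satisfied
(1,4)X 1/1 satisfied
(2,1)O 3/3 satisfied
(2,2)O 3/3 satisfied
(2,4)X 1/1 satisfied
(3,1)O 3/3 satisfied
(3,2)O 4/4 satisfied
(3,3)O 2/2 satisfied
(4,1)O 2/2 satisfied
(4,2)O 3/3 satisfied
(4,3)O 3/3 satisfied
(4,4)O 1/1 satisfied
All meet the threshold, so the configuration is stable.

Yes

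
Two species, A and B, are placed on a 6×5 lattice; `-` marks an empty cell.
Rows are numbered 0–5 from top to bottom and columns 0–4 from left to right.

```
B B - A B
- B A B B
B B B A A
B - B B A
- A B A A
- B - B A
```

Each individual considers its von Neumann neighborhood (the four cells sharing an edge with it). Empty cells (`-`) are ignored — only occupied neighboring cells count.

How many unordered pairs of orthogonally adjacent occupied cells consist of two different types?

16

Scan each occupied cell's neighbors to the right and below so each pair is counted once.
Row 0: B(0,0)–B(0,1)= B(0,1)–B(1,1)= A(0,3)–B(0,4)≠ A(0,3)–B(1,3)≠ B(0,4)–B(1,4)=  → 2/5 unlike.
Row 1: B(1,1)–A(1,2)≠ B(1,1)–B(2,1)= A(1,2)–B(1,3)≠ A(1,2)–B(2,2)≠ B(1,3)–B(1,4)= B(1,3)–A(2,3)≠ B(1,4)–A(2,4)≠  → 5/7 unlike.
Row 2: B(2,0)–B(2,1)= B(2,0)–B(3,0)= B(2,1)–B(2,2)= B(2,2)–A(2,3)≠ B(2,2)–B(3,2)= A(2,3)–A(2,4)= A(2,3)–B(3,3)≠ A(2,4)–A(3,4)=  → 2/8 unlike.
Row 3: B(3,2)–B(3,3)= B(3,2)–B(4,2)= B(3,3)–A(3,4)≠ B(3,3)–A(4,3)≠ A(3,4)–A(4,4)=  → 2/5 unlike.
Row 4: A(4,1)–B(4,2)≠ A(4,1)–B(5,1)≠ B(4,2)–A(4,3)≠ A(4,3)–A(4,4)= A(4,3)–B(5,3)≠ A(4,4)–A(5,4)=  → 4/6 unlike.
Row 5: B(5,3)–A(5,4)≠  → 1/1 unlike.
Total adjacent occupied pairs: 32; unlike-type pairs: 16.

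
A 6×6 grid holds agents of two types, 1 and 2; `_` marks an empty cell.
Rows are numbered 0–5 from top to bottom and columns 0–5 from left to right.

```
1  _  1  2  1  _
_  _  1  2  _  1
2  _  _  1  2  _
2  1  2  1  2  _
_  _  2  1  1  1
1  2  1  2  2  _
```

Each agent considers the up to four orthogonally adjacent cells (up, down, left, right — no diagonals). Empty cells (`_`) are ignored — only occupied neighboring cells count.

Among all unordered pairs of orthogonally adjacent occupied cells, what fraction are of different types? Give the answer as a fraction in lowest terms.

17/27

Scan each occupied cell's neighbors to the right and below so each pair is counted once.
From row 0: 2 unlike of 4 pairs (running 2/4).
From row 1: 2 unlike of 2 pairs (running 4/6).
From row 2: 1 unlike of 4 pairs (running 5/10).
From row 3: 5 unlike of 7 pairs (running 10/17).
From row 4: 4 unlike of 6 pairs (running 14/23).
From row 5: 3 unlike of 4 pairs (running 17/27).
Total adjacent occupied pairs: 27; unlike-type pairs: 17.
17/27 is already in lowest terms.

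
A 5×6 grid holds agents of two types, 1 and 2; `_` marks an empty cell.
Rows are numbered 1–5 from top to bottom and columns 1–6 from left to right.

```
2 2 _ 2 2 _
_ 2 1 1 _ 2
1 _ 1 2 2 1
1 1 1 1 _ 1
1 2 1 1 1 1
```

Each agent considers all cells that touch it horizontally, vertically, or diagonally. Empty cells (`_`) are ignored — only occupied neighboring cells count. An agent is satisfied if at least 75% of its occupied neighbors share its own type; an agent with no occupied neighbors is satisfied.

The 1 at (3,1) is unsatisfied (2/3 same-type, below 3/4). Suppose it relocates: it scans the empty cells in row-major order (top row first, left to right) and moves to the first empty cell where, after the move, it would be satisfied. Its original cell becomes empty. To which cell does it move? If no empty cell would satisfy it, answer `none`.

(3,2)

Vacating (3,1). Empty cells in order:
  (1,3): 2/5 same-type → still unsatisfied.
  (1,6): 0/2 same-type → still unsatisfied.
  (2,1): 0/3 same-type → still unsatisfied.
  (2,5): 2/7 same-type → still unsatisfied.
  (3,2): 5/6 same-type → satisfied — stop here.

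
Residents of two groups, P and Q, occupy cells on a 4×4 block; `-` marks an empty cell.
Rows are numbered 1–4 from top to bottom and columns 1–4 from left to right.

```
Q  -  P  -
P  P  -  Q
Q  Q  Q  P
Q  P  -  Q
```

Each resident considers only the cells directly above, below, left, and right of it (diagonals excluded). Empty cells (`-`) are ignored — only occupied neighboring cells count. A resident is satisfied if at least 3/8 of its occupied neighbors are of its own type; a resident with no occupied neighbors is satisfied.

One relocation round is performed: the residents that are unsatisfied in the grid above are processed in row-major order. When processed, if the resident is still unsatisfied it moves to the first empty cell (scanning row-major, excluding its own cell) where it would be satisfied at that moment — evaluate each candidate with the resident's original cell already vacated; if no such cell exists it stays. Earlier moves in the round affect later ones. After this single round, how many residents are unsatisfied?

Initially unsatisfied (in order): (1,1), (2,1), (2,4), (3,4), (4,2), (4,4).
  (1,1) → (1,4).
  (2,1): now satisfied by earlier moves; stays.
  (2,4): now satisfied by earlier moves; stays.
  (3,4) → (1,1).
  (4,2) → (1,2).
  (4,4): now satisfied by earlier moves; stays.
Resulting grid:
P P P Q
P P - Q
Q Q Q -
Q - - Q
All satisfied now.

0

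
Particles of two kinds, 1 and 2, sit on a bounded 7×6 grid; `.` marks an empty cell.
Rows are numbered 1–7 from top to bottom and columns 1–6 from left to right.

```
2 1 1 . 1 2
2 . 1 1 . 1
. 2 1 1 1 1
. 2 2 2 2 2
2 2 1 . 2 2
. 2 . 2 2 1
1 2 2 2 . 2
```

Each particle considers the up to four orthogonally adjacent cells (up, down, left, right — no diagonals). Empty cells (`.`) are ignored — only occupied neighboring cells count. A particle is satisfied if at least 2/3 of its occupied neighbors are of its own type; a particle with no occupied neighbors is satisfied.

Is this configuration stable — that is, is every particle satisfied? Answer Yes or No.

No

(1,1)2 1/2 unhappy
(1,2)1 1/2 unhappy
(1,3)1 2/2 ok
(1,5)1 0/1 unhappy
(1,6)2 0/2 unhappy
(2,1)2 1/1 ok
(2,3)1 3/3 ok
(2,4)1 2/2 ok
(2,6)1 1/2 unhappy
(3,2)2 1/2 unhappy
(3,3)1 2/4 unhappy
(3,4)1 3/4 ok
(3,5)1 2/3 ok
(3,6)1 2/3 ok
(4,2)2 3/3 ok
(4,3)2 2/4 unhappy
(4,4)2 2/3 ok
(4,5)2 3/4 ok
(4,6)2 2/3 ok
(5,1)2 1/1 ok
(5,2)2 3/4 ok
(5,3)1 0/2 unhappy
(5,5)2 3/3 ok
(5,6)2 2/3 ok
(6,2)2 2/2 ok
(6,4)2 2/2 ok
(6,5)2 2/3 ok
(6,6)1 0/3 unhappy
(7,1)1 0/1 unhappy
(7,2)2 2/3 ok
(7,3)2 2/2 ok
(7,4)2 2/2 ok
(7,6)2 0/1 unhappy
For instance (1,1) has only 1/2 same-type neighbors, below 2/3.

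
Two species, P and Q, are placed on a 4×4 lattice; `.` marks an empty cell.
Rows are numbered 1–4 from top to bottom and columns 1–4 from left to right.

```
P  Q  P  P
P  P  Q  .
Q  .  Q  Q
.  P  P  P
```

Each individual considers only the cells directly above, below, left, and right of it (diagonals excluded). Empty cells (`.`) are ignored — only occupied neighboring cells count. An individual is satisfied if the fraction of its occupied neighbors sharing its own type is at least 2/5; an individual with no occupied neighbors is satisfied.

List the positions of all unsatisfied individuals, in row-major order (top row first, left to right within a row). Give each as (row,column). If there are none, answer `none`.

Row 1: (1,1)P 1/2 ✓ · (1,2)Q 0/3 ✗ · (1,3)P 1/3 ✗ · (1,4)P 1/1 ✓
Row 2: (2,1)P 2/3 ✓ · (2,2)P 1/3 ✗ · (2,3)Q 1/3 ✗
Row 3: (3,1)Q 0/1 ✗ · (3,3)Q 2/3 ✓ · (3,4)Q 1/2 ✓
Row 4: (4,2)P 1/1 ✓ · (4,3)P 2/3 ✓ · (4,4)P 1/2 ✓

(1,2), (1,3), (2,2), (2,3), (3,1)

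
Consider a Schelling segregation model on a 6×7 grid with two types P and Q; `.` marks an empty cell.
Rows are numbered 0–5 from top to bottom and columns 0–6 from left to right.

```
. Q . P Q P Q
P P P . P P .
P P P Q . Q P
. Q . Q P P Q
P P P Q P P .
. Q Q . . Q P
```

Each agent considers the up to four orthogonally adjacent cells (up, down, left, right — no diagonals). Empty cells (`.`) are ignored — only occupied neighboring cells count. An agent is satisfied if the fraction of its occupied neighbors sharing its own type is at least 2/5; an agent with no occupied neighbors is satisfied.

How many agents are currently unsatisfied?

Row 0: (0,1)Q 0/1 ✗ · (0,3)P 0/1 ✗ · (0,4)Q 0/3 ✗ · (0,5)P 1/3 ✗ · (0,6)Q 0/1 ✗
Row 1: (1,0)P 2/2 ✓ · (1,1)P 3/4 ✓ · (1,2)P 2/2 ✓ · (1,4)P 1/2 ✓ · (1,5)P 2/3 ✓
Row 2: (2,0)P 2/2 ✓ · (2,1)P 3/4 ✓ · (2,2)P 2/3 ✓ · (2,3)Q 1/2 ✓ · (2,5)Q 0/3 ✗ · (2,6)P 0/2 ✗
Row 3: (3,1)Q 0/2 ✗ · (3,3)Q 2/3 ✓ · (3,4)P 2/3 ✓ · (3,5)P 2/4 ✓ · (3,6)Q 0/2 ✗
Row 4: (4,0)P 1/1 ✓ · (4,1)P 2/4 ✓ · (4,2)P 1/3 ✗ · (4,3)Q 1/3 ✗ · (4,4)P 2/3 ✓ · (4,5)P 2/3 ✓
Row 5: (5,1)Q 1/2 ✓ · (5,2)Q 1/2 ✓ · (5,5)Q 0/2 ✗ · (5,6)P 0/1 ✗
Unsatisfied: (0,1), (0,3), (0,4), (0,5), (0,6), (2,5), (2,6), (3,1), (3,6), (4,2), (4,3), (5,5), (5,6) — 13 in total.

13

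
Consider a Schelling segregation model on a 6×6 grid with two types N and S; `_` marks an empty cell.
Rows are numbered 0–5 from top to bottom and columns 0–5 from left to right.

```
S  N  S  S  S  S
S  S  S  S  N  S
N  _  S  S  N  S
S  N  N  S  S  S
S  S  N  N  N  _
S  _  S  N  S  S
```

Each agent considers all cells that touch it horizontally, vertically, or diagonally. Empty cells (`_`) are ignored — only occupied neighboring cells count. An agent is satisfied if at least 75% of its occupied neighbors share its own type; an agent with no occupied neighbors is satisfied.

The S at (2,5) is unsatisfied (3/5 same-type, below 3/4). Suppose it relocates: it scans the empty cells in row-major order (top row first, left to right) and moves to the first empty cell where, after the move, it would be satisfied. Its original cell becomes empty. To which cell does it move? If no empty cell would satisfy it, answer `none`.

Vacating (2,5). Empty cells in order:
  (2,1): 5/8 same-type → still unsatisfied.
  (4,5): 4/5 same-type → satisfied — stop here.

(4,5)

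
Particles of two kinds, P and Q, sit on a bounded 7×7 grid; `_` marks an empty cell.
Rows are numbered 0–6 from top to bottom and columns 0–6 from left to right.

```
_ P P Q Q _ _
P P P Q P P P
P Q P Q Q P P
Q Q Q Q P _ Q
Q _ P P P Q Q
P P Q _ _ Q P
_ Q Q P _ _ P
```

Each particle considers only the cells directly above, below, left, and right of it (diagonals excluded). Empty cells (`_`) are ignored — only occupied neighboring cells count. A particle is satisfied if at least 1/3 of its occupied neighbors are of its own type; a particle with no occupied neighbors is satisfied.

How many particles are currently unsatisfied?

Row 0: (0,1)P 2/2 ✓ · (0,2)P 2/3 ✓ · (0,3)Q 2/3 ✓ · (0,4)Q 1/2 ✓
Row 1: (1,0)P 2/2 ✓ · (1,1)P 3/4 ✓ · (1,2)P 3/4 ✓ · (1,3)Q 2/4 ✓ · (1,4)P 1/4 ✗ · (1,5)P 3/3 ✓ · (1,6)P 2/2 ✓
Row 2: (2,0)P 1/3 ✓ · (2,1)Q 1/4 ✗ · (2,2)P 1/4 ✗ · (2,3)Q 3/4 ✓ · (2,4)Q 1/4 ✗ · (2,5)P 2/3 ✓ · (2,6)P 2/3 ✓
Row 3: (3,0)Q 2/3 ✓ · (3,1)Q 3/3 ✓ · (3,2)Q 2/4 ✓ · (3,3)Q 2/4 ✓ · (3,4)P 1/3 ✓ · (3,6)Q 1/2 ✓
Row 4: (4,0)Q 1/2 ✓ · (4,2)P 1/3 ✓ · (4,3)P 2/3 ✓ · (4,4)P 2/3 ✓ · (4,5)Q 2/3 ✓ · (4,6)Q 2/3 ✓
Row 5: (5,0)P 1/2 ✓ · (5,1)P 1/3 ✓ · (5,2)Q 1/3 ✓ · (5,5)Q 1/2 ✓ · (5,6)P 1/3 ✓
Row 6: (6,1)Q 1/2 ✓ · (6,2)Q 2/3 ✓ · (6,3)P 0/1 ✗ · (6,6)P 1/1 ✓
Unsatisfied: (1,4), (2,1), (2,2), (2,4), (6,3) — 5 in total.

5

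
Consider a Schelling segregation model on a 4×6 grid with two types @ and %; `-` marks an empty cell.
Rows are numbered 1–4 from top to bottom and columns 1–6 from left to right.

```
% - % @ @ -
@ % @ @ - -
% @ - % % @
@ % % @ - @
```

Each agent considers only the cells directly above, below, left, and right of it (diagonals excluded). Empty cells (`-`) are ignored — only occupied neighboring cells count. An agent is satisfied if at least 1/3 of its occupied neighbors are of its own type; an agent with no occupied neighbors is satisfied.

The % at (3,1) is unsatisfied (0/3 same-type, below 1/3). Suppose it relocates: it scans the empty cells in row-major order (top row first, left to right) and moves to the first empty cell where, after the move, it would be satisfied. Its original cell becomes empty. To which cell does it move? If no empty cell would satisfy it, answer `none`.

Vacating (3,1). Empty cells in order:
  (1,2): 3/3 same-type → satisfied — stop here.

(1,2)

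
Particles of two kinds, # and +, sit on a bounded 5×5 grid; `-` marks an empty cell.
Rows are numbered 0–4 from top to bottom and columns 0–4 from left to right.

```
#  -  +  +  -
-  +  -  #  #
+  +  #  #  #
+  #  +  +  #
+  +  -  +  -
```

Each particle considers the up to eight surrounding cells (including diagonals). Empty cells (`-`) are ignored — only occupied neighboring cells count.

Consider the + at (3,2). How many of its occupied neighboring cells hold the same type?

4

Occupied neighbors of (3,2): (2,1)=+, (2,2)=#, (2,3)=#, (3,1)=#, (3,3)=+, (4,1)=+, (4,3)=+.
Same type (+): 4 of 7.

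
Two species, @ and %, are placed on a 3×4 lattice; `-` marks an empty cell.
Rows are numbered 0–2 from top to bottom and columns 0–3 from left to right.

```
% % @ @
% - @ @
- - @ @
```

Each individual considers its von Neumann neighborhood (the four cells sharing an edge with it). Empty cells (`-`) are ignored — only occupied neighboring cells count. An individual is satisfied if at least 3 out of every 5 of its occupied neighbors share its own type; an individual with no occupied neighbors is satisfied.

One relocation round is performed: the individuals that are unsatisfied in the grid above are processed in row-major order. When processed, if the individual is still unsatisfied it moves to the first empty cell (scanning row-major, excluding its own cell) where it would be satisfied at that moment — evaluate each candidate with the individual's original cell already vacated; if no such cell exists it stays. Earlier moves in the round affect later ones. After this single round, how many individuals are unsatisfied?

0

Initially unsatisfied (in order): (0,1).
  (0,1) → (2,0).
Resulting grid:
% - @ @
% - @ @
% - @ @
All satisfied now.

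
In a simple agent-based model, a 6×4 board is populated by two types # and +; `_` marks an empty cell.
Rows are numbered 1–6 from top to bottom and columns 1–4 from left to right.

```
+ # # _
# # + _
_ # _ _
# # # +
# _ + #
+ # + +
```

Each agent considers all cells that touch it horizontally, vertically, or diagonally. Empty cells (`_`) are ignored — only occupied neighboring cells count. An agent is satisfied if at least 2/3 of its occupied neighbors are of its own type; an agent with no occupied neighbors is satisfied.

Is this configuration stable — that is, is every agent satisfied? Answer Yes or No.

Row 1: (1,1)+ 0/3 unhappy · (1,2)# 3/5 unhappy · (1,3)# 2/3 ok
Row 2: (2,1)# 3/4 ok · (2,2)# 4/6 ok · (2,3)+ 0/4 unhappy
Row 3: (3,2)# 5/6 ok
Row 4: (4,1)# 3/3 ok · (4,2)# 4/5 ok · (4,3)# 3/5 unhappy · (4,4)+ 1/3 unhappy
Row 5: (5,1)# 3/4 ok · (5,3)+ 3/7 unhappy · (5,4)# 1/5 unhappy
Row 6: (6,1)+ 0/2 unhappy · (6,2)# 1/4 unhappy · (6,3)+ 2/4 unhappy · (6,4)+ 2/3 ok
For instance (1,1) has only 0/3 same-type neighbors, below 2/3.

No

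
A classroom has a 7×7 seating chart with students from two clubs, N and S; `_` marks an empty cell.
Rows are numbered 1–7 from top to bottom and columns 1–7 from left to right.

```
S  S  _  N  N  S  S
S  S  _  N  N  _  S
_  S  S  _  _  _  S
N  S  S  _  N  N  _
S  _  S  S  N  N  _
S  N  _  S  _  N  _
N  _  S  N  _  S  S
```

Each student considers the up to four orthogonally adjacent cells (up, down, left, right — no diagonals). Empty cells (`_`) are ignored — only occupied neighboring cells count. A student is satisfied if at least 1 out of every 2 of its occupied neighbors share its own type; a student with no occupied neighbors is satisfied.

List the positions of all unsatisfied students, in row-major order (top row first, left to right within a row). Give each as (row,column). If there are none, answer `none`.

(1,1)S 2/2 ok
(1,2)S 2/2 ok
(1,4)N 2/2 ok
(1,5)N 2/3 ok
(1,6)S 1/2 ok
(1,7)S 2/2 ok
(2,1)S 2/2 ok
(2,2)S 3/3 ok
(2,4)N 2/2 ok
(2,5)N 2/2 ok
(2,7)S 2/2 ok
(3,2)S 3/3 ok
(3,3)S 2/2 ok
(3,7)S 1/1 ok
(4,1)N 0/2 unhappy
(4,2)S 2/3 ok
(4,3)S 3/3 ok
(4,5)N 2/2 ok
(4,6)N 2/2 ok
(5,1)S 1/2 ok
(5,3)S 2/2 ok
(5,4)S 2/3 ok
(5,5)N 2/3 ok
(5,6)N 3/3 ok
(6,1)S 1/3 unhappy
(6,2)N 0/1 unhappy
(6,4)S 1/2 ok
(6,6)N 1/2 ok
(7,1)N 0/1 unhappy
(7,3)S 0/1 unhappy
(7,4)N 0/2 unhappy
(7,6)S 1/2 ok
(7,7)S 1/1 ok

(4,1), (6,1), (6,2), (7,1), (7,3), (7,4)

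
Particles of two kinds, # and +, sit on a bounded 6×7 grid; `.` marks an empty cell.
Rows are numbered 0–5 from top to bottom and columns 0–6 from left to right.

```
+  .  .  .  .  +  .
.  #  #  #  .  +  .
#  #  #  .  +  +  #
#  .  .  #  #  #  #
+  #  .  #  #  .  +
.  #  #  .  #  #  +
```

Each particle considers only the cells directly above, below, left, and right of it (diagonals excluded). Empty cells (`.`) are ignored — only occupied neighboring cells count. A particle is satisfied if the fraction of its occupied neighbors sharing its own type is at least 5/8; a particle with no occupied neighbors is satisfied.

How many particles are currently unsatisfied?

9

(0,0)+ 0/0 satisfied
(0,5)+ 1/1 satisfied
(1,1)# 2/2 satisfied
(1,2)# 3/3 satisfied
(1,3)# 1/1 satisfied
(1,5)+ 2/2 satisfied
(2,0)# 2/2 satisfied
(2,1)# 3/3 satisfied
(2,2)# 2/2 satisfied
(2,4)+ 1/2 not
(2,5)+ 2/4 not
(2,6)# 1/2 not
(3,0)# 1/2 not
(3,3)# 2/2 satisfied
(3,4)# 3/4 satisfied
(3,5)# 2/3 satisfied
(3,6)# 2/3 satisfied
(4,0)+ 0/2 not
(4,1)# 1/2 not
(4,3)# 2/2 satisfied
(4,4)# 3/3 satisfied
(4,6)+ 1/2 not
(5,1)# 2/2 satisfied
(5,2)# 1/1 satisfied
(5,4)# 2/2 satisfied
(5,5)# 1/2 not
(5,6)+ 1/2 not
Unsatisfied: (2,4), (2,5), (2,6), (3,0), (4,0), (4,1), (4,6), (5,5), (5,6) — 9 in total.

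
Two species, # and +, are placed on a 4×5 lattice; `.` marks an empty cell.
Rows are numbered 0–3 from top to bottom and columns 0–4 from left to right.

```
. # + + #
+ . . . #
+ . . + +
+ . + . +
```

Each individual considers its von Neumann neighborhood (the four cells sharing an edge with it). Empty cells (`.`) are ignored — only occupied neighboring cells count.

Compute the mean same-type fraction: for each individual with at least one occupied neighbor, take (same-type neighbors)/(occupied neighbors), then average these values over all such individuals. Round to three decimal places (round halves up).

0.697

(0,1)# 0/1
(0,2)+ 1/2
(0,3)+ 1/2
(0,4)# 1/2
(1,0)+ 1/1
(1,4)# 1/2
(2,0)+ 2/2
(2,3)+ 1/1
(2,4)+ 2/3
(3,0)+ 1/1
(3,2)+ — no occupied neighbors
(3,4)+ 1/1
Sum over 11 individuals: 0/1 + 1/2 + 1/2 + 1/2 + 1/1 + 1/2 + 2/2 + 1/1 + 2/3 + 1/1 + 1/1 = 23/3; mean = 23/3 ÷ 11 = 23/33 = 0.696969… → 0.697.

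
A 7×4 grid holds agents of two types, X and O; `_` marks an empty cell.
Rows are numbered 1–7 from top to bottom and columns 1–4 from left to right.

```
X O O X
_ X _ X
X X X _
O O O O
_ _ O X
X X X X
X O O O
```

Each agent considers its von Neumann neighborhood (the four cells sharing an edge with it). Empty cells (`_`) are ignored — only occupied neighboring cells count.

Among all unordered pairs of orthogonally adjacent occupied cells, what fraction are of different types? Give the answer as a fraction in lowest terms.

Scan each occupied cell's neighbors to the right and below so each pair is counted once.
Row 1: X(1,1)–O(1,2)≠ O(1,2)–O(1,3)= O(1,2)–X(2,2)≠ O(1,3)–X(1,4)≠ X(1,4)–X(2,4)=  → 3/5 unlike.
Row 2: X(2,2)–X(3,2)=  → 0/1 unlike.
Row 3: X(3,1)–X(3,2)= X(3,1)–O(4,1)≠ X(3,2)–X(3,3)= X(3,2)–O(4,2)≠ X(3,3)–O(4,3)≠  → 3/5 unlike.
Row 4: O(4,1)–O(4,2)= O(4,2)–O(4,3)= O(4,3)–O(4,4)= O(4,3)–O(5,3)= O(4,4)–X(5,4)≠  → 1/5 unlike.
Row 5: O(5,3)–X(5,4)≠ O(5,3)–X(6,3)≠ X(5,4)–X(6,4)=  → 2/3 unlike.
Row 6: X(6,1)–X(6,2)= X(6,1)–X(7,1)= X(6,2)–X(6,3)= X(6,2)–O(7,2)≠ X(6,3)–X(6,4)= X(6,3)–O(7,3)≠ X(6,4)–O(7,4)≠  → 3/7 unlike.
Row 7: X(7,1)–O(7,2)≠ O(7,2)–O(7,3)= O(7,3)–O(7,4)=  → 1/3 unlike.
Total adjacent occupied pairs: 29; unlike-type pairs: 13.
13/29 is already in lowest terms.

13/29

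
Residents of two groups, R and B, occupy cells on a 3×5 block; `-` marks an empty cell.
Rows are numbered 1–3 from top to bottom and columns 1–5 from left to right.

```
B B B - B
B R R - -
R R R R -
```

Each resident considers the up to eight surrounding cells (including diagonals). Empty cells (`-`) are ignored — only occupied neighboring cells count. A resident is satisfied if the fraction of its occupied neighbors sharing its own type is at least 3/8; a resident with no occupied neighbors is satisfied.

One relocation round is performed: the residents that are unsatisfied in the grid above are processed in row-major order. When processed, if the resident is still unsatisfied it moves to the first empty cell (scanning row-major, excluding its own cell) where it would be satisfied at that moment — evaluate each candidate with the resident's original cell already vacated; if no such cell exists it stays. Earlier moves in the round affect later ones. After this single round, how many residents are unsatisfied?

0

Initially unsatisfied (in order): (1,3).
  (1,3) → (1,4).
Resulting grid:
B B - B B
B R R - -
R R R R -
All satisfied now.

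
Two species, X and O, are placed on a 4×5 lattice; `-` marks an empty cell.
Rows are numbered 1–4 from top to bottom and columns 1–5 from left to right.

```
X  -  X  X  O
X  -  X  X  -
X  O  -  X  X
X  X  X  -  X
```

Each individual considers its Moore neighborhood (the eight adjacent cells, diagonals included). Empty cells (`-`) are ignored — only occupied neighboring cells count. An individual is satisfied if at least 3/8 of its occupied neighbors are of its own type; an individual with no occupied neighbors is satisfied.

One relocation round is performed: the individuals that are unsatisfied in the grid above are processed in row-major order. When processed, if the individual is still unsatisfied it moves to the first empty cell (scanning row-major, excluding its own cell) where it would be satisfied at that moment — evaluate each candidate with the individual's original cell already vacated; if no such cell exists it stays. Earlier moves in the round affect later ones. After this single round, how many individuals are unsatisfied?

2

Initially unsatisfied (in order): (1,5), (3,2).
  (1,5): no empty cell satisfies it; stays.
  (3,2): no empty cell satisfies it; stays.
Resulting grid:
X - X X O
X - X X -
X O - X X
X X X - X
Unsatisfied now: (1,5), (3,2).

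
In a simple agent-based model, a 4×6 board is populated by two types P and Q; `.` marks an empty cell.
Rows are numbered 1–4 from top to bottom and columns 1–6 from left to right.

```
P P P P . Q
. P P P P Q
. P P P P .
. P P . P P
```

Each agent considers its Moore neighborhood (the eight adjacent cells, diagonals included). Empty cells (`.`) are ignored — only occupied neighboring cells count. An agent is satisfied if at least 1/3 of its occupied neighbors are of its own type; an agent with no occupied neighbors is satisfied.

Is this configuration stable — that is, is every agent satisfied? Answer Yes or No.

(1,1)P 2/2 ok
(1,2)P 4/4 ok
(1,3)P 5/5 ok
(1,4)P 4/4 ok
(1,6)Q 1/2 ok
(2,2)P 6/6 ok
(2,3)P 8/8 ok
(2,4)P 7/7 ok
(2,5)P 4/6 ok
(2,6)Q 1/3 ok
(3,2)P 5/5 ok
(3,3)P 7/7 ok
(3,4)P 7/7 ok
(3,5)P 5/6 ok
(4,2)P 3/3 ok
(4,3)P 4/4 ok
(4,5)P 3/3 ok
(4,6)P 2/2 ok
All meet the threshold, so the configuration is stable.

Yes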